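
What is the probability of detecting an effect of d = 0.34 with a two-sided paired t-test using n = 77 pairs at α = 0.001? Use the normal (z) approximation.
Power ≈ 0.38

Power calculation (paired t-test, normal approximation):
z_β = d · √n - z_{α/2}
z_β = 0.34 · √77 - 3.291
z_β = 0.34 · 8.775 - 3.291
z_β = -0.307

Power = Φ(z_β) = Φ(-0.307) ≈ 0.379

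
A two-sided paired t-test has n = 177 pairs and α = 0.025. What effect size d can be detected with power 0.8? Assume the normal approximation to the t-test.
d ≈ 0.23

Minimum detectable effect (paired t-test, normal approximation):
d = (z_{α/2} + z_β) / √n
d = (2.241 + 0.842) / √177
d = 3.083 / 13.304
d ≈ 0.23

By Cohen's convention (0.2 small / 0.5 medium / 0.8 large): small effect.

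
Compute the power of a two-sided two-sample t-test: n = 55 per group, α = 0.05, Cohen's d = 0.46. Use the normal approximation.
Power ≈ 0.67

Power calculation (two-sample t-test, normal approximation):
z_β = d · √(n/2) - z_{α/2}
z_β = 0.46 · √(55/2) - 1.960
z_β = 0.46 · 5.244 - 1.960
z_β = 0.452

Power = Φ(z_β) = Φ(0.452) ≈ 0.674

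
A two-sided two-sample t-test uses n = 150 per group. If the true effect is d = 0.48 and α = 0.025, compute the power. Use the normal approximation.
Power ≈ 0.97

Power calculation (two-sample t-test, normal approximation):
z_β = d · √(n/2) - z_{α/2}
z_β = 0.48 · √(150/2) - 2.241
z_β = 0.48 · 8.660 - 2.241
z_β = 1.916

Power = Φ(z_β) = Φ(1.916) ≈ 0.972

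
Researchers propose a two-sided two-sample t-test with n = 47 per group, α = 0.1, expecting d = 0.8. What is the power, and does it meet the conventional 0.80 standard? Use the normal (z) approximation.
Power ≈ 0.99; the study is adequately powered (power ≥ 0.80)

Power calculation (two-sample t-test, normal approximation):
z_β = d · √(n/2) - z_{α/2}
z_β = 0.8 · √(47/2) - 1.645
z_β = 0.8 · 4.848 - 1.645
z_β = 2.233

Power = Φ(z_β) = Φ(2.233) ≈ 0.987

Effect size d = 0.8 is large by Cohen's convention (0.2/0.5/0.8).

Threshold: power ≥ 0.80 is conventionally adequate.
Power ≈ 0.99 → the study is adequately powered (power ≥ 0.80).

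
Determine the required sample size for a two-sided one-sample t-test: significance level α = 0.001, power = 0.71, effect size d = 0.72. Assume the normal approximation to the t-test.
n = 29

Sample size formula (one-sample t-test, normal approximation):
n = ((z_{α/2} + z_β) / d)²

z_{α/2} = 3.291 (for α = 0.001, two-sided)
z_β = 0.553 (for power = 0.71)
d = 0.72

n = ((3.291 + 0.553) / 0.72)²
n = (5.339)²
n ≈ 28.50
Round up to the next whole number: n = 29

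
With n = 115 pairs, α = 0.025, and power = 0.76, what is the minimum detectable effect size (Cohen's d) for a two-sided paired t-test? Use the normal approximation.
d ≈ 0.27

Minimum detectable effect (paired t-test, normal approximation):
d = (z_{α/2} + z_β) / √n
d = (2.241 + 0.706) / √115
d = 2.948 / 10.724
d ≈ 0.27

By Cohen's convention (0.2 small / 0.5 medium / 0.8 large): small effect.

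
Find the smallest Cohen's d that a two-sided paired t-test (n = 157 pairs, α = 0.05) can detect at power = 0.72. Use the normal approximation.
d ≈ 0.20

Minimum detectable effect (paired t-test, normal approximation):
d = (z_{α/2} + z_β) / √n
d = (1.960 + 0.583) / √157
d = 2.543 / 12.530
d ≈ 0.20

By Cohen's convention (0.2 small / 0.5 medium / 0.8 large): small effect.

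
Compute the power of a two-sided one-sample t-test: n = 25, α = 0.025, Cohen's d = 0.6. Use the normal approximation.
Power ≈ 0.78

Power calculation (one-sample t-test, normal approximation):
z_β = d · √n - z_{α/2}
z_β = 0.6 · √25 - 2.241
z_β = 0.6 · 5.000 - 2.241
z_β = 0.759

Power = Φ(z_β) = Φ(0.759) ≈ 0.776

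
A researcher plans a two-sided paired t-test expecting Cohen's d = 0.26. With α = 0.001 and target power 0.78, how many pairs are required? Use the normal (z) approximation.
n = 245 pairs

Sample size formula (paired t-test, normal approximation):
n = ((z_{α/2} + z_β) / d)²

z_{α/2} = 3.291 (for α = 0.001, two-sided)
z_β = 0.772 (for power = 0.78)
d = 0.26

n = ((3.291 + 0.772) / 0.26)²
n = (15.627)²
n ≈ 244.20
Round up to the next whole number: n = 245 pairs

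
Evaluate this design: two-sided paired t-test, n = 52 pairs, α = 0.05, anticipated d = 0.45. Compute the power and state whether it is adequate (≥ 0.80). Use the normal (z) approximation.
Power ≈ 0.90; the study is adequately powered (power ≥ 0.80)

Power calculation (paired t-test, normal approximation):
z_β = d · √n - z_{α/2}
z_β = 0.45 · √52 - 1.960
z_β = 0.45 · 7.211 - 1.960
z_β = 1.285

Power = Φ(z_β) = Φ(1.285) ≈ 0.901

Effect size d = 0.45 is small by Cohen's convention (0.2/0.5/0.8).

Threshold: power ≥ 0.80 is conventionally adequate.
Power ≈ 0.90 → the study is adequately powered (power ≥ 0.80).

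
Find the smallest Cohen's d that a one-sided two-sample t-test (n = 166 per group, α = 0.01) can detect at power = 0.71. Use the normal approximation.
d ≈ 0.32

Minimum detectable effect (two-sample t-test, normal approximation):
d = (z_α + z_β) / √(n/2)
d = (2.326 + 0.553) / √(166/2)
d = 2.880 / 9.110
d ≈ 0.32

By Cohen's convention (0.2 small / 0.5 medium / 0.8 large): small effect.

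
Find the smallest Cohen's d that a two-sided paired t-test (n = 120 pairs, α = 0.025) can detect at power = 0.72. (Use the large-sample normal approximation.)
d ≈ 0.26

Minimum detectable effect (paired t-test, normal approximation):
d = (z_{α/2} + z_β) / √n
d = (2.241 + 0.583) / √120
d = 2.824 / 10.954
d ≈ 0.26

By Cohen's convention (0.2 small / 0.5 medium / 0.8 large): small effect.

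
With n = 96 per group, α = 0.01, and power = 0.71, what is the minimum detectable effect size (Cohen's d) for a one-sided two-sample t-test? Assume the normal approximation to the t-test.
d ≈ 0.42

Minimum detectable effect (two-sample t-test, normal approximation):
d = (z_α + z_β) / √(n/2)
d = (2.326 + 0.553) / √(96/2)
d = 2.880 / 6.928
d ≈ 0.42

By Cohen's convention (0.2 small / 0.5 medium / 0.8 large): small effect.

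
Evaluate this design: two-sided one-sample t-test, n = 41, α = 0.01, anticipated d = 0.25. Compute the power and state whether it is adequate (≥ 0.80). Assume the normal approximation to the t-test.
Power ≈ 0.16; the study is underpowered (power < 0.80)

Power calculation (one-sample t-test, normal approximation):
z_β = d · √n - z_{α/2}
z_β = 0.25 · √41 - 2.576
z_β = 0.25 · 6.403 - 2.576
z_β = -0.975

Power = Φ(z_β) = Φ(-0.975) ≈ 0.165

Effect size d = 0.25 is small by Cohen's convention (0.2/0.5/0.8).

Threshold: power ≥ 0.80 is conventionally adequate.
Power ≈ 0.16 → the study is underpowered (power < 0.80).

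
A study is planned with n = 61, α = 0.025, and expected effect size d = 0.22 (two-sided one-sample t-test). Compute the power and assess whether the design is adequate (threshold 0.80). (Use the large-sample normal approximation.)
Power ≈ 0.30; the study is underpowered (power < 0.80)

Power calculation (one-sample t-test, normal approximation):
z_β = d · √n - z_{α/2}
z_β = 0.22 · √61 - 2.241
z_β = 0.22 · 7.810 - 2.241
z_β = -0.523

Power = Φ(z_β) = Φ(-0.523) ≈ 0.300

Effect size d = 0.22 is small by Cohen's convention (0.2/0.5/0.8).

Threshold: power ≥ 0.80 is conventionally adequate.
Power ≈ 0.30 → the study is underpowered (power < 0.80).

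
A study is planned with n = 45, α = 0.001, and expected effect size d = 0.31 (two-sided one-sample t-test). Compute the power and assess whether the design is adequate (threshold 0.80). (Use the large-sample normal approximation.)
Power ≈ 0.11; the study is underpowered (power < 0.80)

Power calculation (one-sample t-test, normal approximation):
z_β = d · √n - z_{α/2}
z_β = 0.31 · √45 - 3.291
z_β = 0.31 · 6.708 - 3.291
z_β = -1.211

Power = Φ(z_β) = Φ(-1.211) ≈ 0.113

Effect size d = 0.31 is small by Cohen's convention (0.2/0.5/0.8).

Threshold: power ≥ 0.80 is conventionally adequate.
Power ≈ 0.11 → the study is underpowered (power < 0.80).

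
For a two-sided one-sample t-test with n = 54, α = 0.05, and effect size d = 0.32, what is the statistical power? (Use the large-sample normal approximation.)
Power ≈ 0.65

Power calculation (one-sample t-test, normal approximation):
z_β = d · √n - z_{α/2}
z_β = 0.32 · √54 - 1.960
z_β = 0.32 · 7.348 - 1.960
z_β = 0.392

Power = Φ(z_β) = Φ(0.392) ≈ 0.652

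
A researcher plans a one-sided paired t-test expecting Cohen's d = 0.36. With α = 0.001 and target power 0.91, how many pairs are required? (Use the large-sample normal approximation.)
n = 152 pairs

Sample size formula (paired t-test, normal approximation):
n = ((z_α + z_β) / d)²

z_α = 3.090 (for α = 0.001, one-sided)
z_β = 1.341 (for power = 0.91)
d = 0.36

n = ((3.090 + 1.341) / 0.36)²
n = (12.308)²
n ≈ 151.49
Round up to the next whole number: n = 152 pairs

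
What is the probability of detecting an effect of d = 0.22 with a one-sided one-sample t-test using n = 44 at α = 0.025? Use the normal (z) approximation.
Power ≈ 0.31

Power calculation (one-sample t-test, normal approximation):
z_β = d · √n - z_α
z_β = 0.22 · √44 - 1.960
z_β = 0.22 · 6.633 - 1.960
z_β = -0.501

Power = Φ(z_β) = Φ(-0.501) ≈ 0.308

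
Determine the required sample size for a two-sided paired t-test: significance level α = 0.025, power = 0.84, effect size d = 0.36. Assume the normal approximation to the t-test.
n = 81 pairs

Sample size formula (paired t-test, normal approximation):
n = ((z_{α/2} + z_β) / d)²

z_{α/2} = 2.241 (for α = 0.025, two-sided)
z_β = 0.994 (for power = 0.84)
d = 0.36

n = ((2.241 + 0.994) / 0.36)²
n = (8.986)²
n ≈ 80.75
Round up to the next whole number: n = 81 pairs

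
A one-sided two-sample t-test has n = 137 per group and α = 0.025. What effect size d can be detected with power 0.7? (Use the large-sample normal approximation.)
d ≈ 0.30

Minimum detectable effect (two-sample t-test, normal approximation):
d = (z_α + z_β) / √(n/2)
d = (1.960 + 0.524) / √(137/2)
d = 2.484 / 8.276
d ≈ 0.30

By Cohen's convention (0.2 small / 0.5 medium / 0.8 large): small effect.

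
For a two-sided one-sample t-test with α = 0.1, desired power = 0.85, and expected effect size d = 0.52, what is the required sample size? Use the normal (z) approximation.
n = 27

Sample size formula (one-sample t-test, normal approximation):
n = ((z_{α/2} + z_β) / d)²

z_{α/2} = 1.645 (for α = 0.1, two-sided)
z_β = 1.036 (for power = 0.85)
d = 0.52

n = ((1.645 + 1.036) / 0.52)²
n = (5.156)²
n ≈ 26.58
Round up to the next whole number: n = 27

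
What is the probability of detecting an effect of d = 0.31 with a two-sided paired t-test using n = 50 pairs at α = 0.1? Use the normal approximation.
Power ≈ 0.71

Power calculation (paired t-test, normal approximation):
z_β = d · √n - z_{α/2}
z_β = 0.31 · √50 - 1.645
z_β = 0.31 · 7.071 - 1.645
z_β = 0.547

Power = Φ(z_β) = Φ(0.547) ≈ 0.708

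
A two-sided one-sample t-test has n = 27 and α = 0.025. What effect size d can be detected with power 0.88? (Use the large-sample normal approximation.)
d ≈ 0.66

Minimum detectable effect (one-sample t-test, normal approximation):
d = (z_{α/2} + z_β) / √n
d = (2.241 + 1.175) / √27
d = 3.416 / 5.196
d ≈ 0.66

By Cohen's convention (0.2 small / 0.5 medium / 0.8 large): medium effect.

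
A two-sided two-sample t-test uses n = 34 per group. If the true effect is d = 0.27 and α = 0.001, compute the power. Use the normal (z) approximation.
Power ≈ 0.01

Power calculation (two-sample t-test, normal approximation):
z_β = d · √(n/2) - z_{α/2}
z_β = 0.27 · √(34/2) - 3.291
z_β = 0.27 · 4.123 - 3.291
z_β = -2.177

Power = Φ(z_β) = Φ(-2.177) ≈ 0.015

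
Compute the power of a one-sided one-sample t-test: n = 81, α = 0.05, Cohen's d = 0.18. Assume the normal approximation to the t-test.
Power ≈ 0.49

Power calculation (one-sample t-test, normal approximation):
z_β = d · √n - z_α
z_β = 0.18 · √81 - 1.645
z_β = 0.18 · 9.000 - 1.645
z_β = -0.025

Power = Φ(z_β) = Φ(-0.025) ≈ 0.490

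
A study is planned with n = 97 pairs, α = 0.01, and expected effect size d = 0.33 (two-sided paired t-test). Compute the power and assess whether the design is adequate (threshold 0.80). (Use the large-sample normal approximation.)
Power ≈ 0.75; the study is underpowered (power < 0.80)

Power calculation (paired t-test, normal approximation):
z_β = d · √n - z_{α/2}
z_β = 0.33 · √97 - 2.576
z_β = 0.33 · 9.849 - 2.576
z_β = 0.674

Power = Φ(z_β) = Φ(0.674) ≈ 0.750

Effect size d = 0.33 is small by Cohen's convention (0.2/0.5/0.8).

Threshold: power ≥ 0.80 is conventionally adequate.
Power ≈ 0.75 → the study is underpowered (power < 0.80).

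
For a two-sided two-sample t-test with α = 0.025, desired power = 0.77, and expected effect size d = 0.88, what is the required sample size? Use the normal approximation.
n = 23 per group

Sample size formula (two-sample t-test, normal approximation):
n = 2 · ((z_{α/2} + z_β) / d)²

z_{α/2} = 2.241 (for α = 0.025, two-sided)
z_β = 0.739 (for power = 0.77)
d = 0.88

n = 2 · ((2.241 + 0.739) / 0.88)²
n = 2 · (3.386)²
n ≈ 22.93
Round up to the next whole number: n = 23 per group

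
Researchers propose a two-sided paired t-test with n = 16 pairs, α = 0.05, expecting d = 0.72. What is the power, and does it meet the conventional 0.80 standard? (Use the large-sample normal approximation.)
Power ≈ 0.82; the study is adequately powered (power ≥ 0.80)

Power calculation (paired t-test, normal approximation):
z_β = d · √n - z_{α/2}
z_β = 0.72 · √16 - 1.960
z_β = 0.72 · 4.000 - 1.960
z_β = 0.920

Power = Φ(z_β) = Φ(0.920) ≈ 0.821

Effect size d = 0.72 is medium by Cohen's convention (0.2/0.5/0.8).

Threshold: power ≥ 0.80 is conventionally adequate.
Power ≈ 0.82 → the study is adequately powered (power ≥ 0.80).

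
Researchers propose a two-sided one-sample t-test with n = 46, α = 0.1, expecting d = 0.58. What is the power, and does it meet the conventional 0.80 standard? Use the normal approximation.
Power ≈ 0.99; the study is adequately powered (power ≥ 0.80)

Power calculation (one-sample t-test, normal approximation):
z_β = d · √n - z_{α/2}
z_β = 0.58 · √46 - 1.645
z_β = 0.58 · 6.782 - 1.645
z_β = 2.289

Power = Φ(z_β) = Φ(2.289) ≈ 0.989

Effect size d = 0.58 is medium by Cohen's convention (0.2/0.5/0.8).

Threshold: power ≥ 0.80 is conventionally adequate.
Power ≈ 0.99 → the study is adequately powered (power ≥ 0.80).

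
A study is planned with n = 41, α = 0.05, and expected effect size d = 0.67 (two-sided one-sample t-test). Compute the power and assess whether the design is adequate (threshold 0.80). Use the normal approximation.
Power ≈ 0.99; the study is adequately powered (power ≥ 0.80)

Power calculation (one-sample t-test, normal approximation):
z_β = d · √n - z_{α/2}
z_β = 0.67 · √41 - 1.960
z_β = 0.67 · 6.403 - 1.960
z_β = 2.330

Power = Φ(z_β) = Φ(2.330) ≈ 0.990

Effect size d = 0.67 is medium by Cohen's convention (0.2/0.5/0.8).

Threshold: power ≥ 0.80 is conventionally adequate.
Power ≈ 0.99 → the study is adequately powered (power ≥ 0.80).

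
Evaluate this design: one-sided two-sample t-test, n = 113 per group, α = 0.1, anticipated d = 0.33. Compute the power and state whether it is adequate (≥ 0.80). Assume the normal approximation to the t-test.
Power ≈ 0.88; the study is adequately powered (power ≥ 0.80)

Power calculation (two-sample t-test, normal approximation):
z_β = d · √(n/2) - z_α
z_β = 0.33 · √(113/2) - 1.282
z_β = 0.33 · 7.517 - 1.282
z_β = 1.199

Power = Φ(z_β) = Φ(1.199) ≈ 0.885

Effect size d = 0.33 is small by Cohen's convention (0.2/0.5/0.8).

Threshold: power ≥ 0.80 is conventionally adequate.
Power ≈ 0.88 → the study is adequately powered (power ≥ 0.80).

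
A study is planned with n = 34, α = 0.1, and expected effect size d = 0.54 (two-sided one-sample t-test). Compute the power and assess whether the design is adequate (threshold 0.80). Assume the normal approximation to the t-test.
Power ≈ 0.93; the study is adequately powered (power ≥ 0.80)

Power calculation (one-sample t-test, normal approximation):
z_β = d · √n - z_{α/2}
z_β = 0.54 · √34 - 1.645
z_β = 0.54 · 5.831 - 1.645
z_β = 1.504

Power = Φ(z_β) = Φ(1.504) ≈ 0.934

Effect size d = 0.54 is medium by Cohen's convention (0.2/0.5/0.8).

Threshold: power ≥ 0.80 is conventionally adequate.
Power ≈ 0.93 → the study is adequately powered (power ≥ 0.80).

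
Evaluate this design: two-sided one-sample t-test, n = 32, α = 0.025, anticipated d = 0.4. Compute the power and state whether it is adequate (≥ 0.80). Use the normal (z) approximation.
Power ≈ 0.51; the study is underpowered (power < 0.80)

Power calculation (one-sample t-test, normal approximation):
z_β = d · √n - z_{α/2}
z_β = 0.4 · √32 - 2.241
z_β = 0.4 · 5.657 - 2.241
z_β = 0.021

Power = Φ(z_β) = Φ(0.021) ≈ 0.509

Effect size d = 0.4 is small by Cohen's convention (0.2/0.5/0.8).

Threshold: power ≥ 0.80 is conventionally adequate.
Power ≈ 0.51 → the study is underpowered (power < 0.80).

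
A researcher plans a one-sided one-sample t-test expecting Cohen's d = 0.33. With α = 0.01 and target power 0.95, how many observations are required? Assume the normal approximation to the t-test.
n = 145

Sample size formula (one-sample t-test, normal approximation):
n = ((z_α + z_β) / d)²

z_α = 2.326 (for α = 0.01, one-sided)
z_β = 1.645 (for power = 0.95)
d = 0.33

n = ((2.326 + 1.645) / 0.33)²
n = (12.033)²
n ≈ 144.79
Round up to the next whole number: n = 145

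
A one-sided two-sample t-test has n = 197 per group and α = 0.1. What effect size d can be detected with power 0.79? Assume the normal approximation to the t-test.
d ≈ 0.21

Minimum detectable effect (two-sample t-test, normal approximation):
d = (z_α + z_β) / √(n/2)
d = (1.282 + 0.806) / √(197/2)
d = 2.088 / 9.925
d ≈ 0.21

By Cohen's convention (0.2 small / 0.5 medium / 0.8 large): small effect.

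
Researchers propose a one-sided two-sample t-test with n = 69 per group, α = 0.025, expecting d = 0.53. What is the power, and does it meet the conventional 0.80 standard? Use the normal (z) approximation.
Power ≈ 0.88; the study is adequately powered (power ≥ 0.80)

Power calculation (two-sample t-test, normal approximation):
z_β = d · √(n/2) - z_α
z_β = 0.53 · √(69/2) - 1.960
z_β = 0.53 · 5.874 - 1.960
z_β = 1.153

Power = Φ(z_β) = Φ(1.153) ≈ 0.876

Effect size d = 0.53 is medium by Cohen's convention (0.2/0.5/0.8).

Threshold: power ≥ 0.80 is conventionally adequate.
Power ≈ 0.88 → the study is adequately powered (power ≥ 0.80).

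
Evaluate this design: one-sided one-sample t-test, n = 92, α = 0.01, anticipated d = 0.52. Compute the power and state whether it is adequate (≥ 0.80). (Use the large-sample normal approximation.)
Power ≈ 1.00; the study is adequately powered (power ≥ 0.80)

Power calculation (one-sample t-test, normal approximation):
z_β = d · √n - z_α
z_β = 0.52 · √92 - 2.326
z_β = 0.52 · 9.592 - 2.326
z_β = 2.661

Power = Φ(z_β) = Φ(2.661) ≈ 0.996

Effect size d = 0.52 is medium by Cohen's convention (0.2/0.5/0.8).

Threshold: power ≥ 0.80 is conventionally adequate.
Power ≈ 1.00 → the study is adequately powered (power ≥ 0.80).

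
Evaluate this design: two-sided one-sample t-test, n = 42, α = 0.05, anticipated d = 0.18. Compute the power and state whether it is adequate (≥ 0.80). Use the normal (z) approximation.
Power ≈ 0.21; the study is underpowered (power < 0.80)

Power calculation (one-sample t-test, normal approximation):
z_β = d · √n - z_{α/2}
z_β = 0.18 · √42 - 1.960
z_β = 0.18 · 6.481 - 1.960
z_β = -0.793

Power = Φ(z_β) = Φ(-0.793) ≈ 0.214

Effect size d = 0.18 is very small by Cohen's convention (0.2/0.5/0.8).

Threshold: power ≥ 0.80 is conventionally adequate.
Power ≈ 0.21 → the study is underpowered (power < 0.80).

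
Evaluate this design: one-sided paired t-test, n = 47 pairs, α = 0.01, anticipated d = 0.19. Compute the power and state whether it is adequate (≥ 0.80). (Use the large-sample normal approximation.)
Power ≈ 0.15; the study is underpowered (power < 0.80)

Power calculation (paired t-test, normal approximation):
z_β = d · √n - z_α
z_β = 0.19 · √47 - 2.326
z_β = 0.19 · 6.856 - 2.326
z_β = -1.024

Power = Φ(z_β) = Φ(-1.024) ≈ 0.153

Effect size d = 0.19 is very small by Cohen's convention (0.2/0.5/0.8).

Threshold: power ≥ 0.80 is conventionally adequate.
Power ≈ 0.15 → the study is underpowered (power < 0.80).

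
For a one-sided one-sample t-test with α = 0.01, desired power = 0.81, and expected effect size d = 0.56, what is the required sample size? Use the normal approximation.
n = 33

Sample size formula (one-sample t-test, normal approximation):
n = ((z_α + z_β) / d)²

z_α = 2.326 (for α = 0.01, one-sided)
z_β = 0.878 (for power = 0.81)
d = 0.56

n = ((2.326 + 0.878) / 0.56)²
n = (5.721)²
n ≈ 32.73
Round up to the next whole number: n = 33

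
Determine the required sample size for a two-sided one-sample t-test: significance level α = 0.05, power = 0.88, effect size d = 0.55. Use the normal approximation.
n = 33

Sample size formula (one-sample t-test, normal approximation):
n = ((z_{α/2} + z_β) / d)²

z_{α/2} = 1.960 (for α = 0.05, two-sided)
z_β = 1.175 (for power = 0.88)
d = 0.55

n = ((1.960 + 1.175) / 0.55)²
n = (5.700)²
n ≈ 32.49
Round up to the next whole number: n = 33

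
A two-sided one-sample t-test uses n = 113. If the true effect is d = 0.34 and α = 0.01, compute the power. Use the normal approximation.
Power ≈ 0.85

Power calculation (one-sample t-test, normal approximation):
z_β = d · √n - z_{α/2}
z_β = 0.34 · √113 - 2.576
z_β = 0.34 · 10.630 - 2.576
z_β = 1.038

Power = Φ(z_β) = Φ(1.038) ≈ 0.850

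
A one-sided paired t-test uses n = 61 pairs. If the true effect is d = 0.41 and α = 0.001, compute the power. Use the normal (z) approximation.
Power ≈ 0.54

Power calculation (paired t-test, normal approximation):
z_β = d · √n - z_α
z_β = 0.41 · √61 - 3.090
z_β = 0.41 · 7.810 - 3.090
z_β = 0.112

Power = Φ(z_β) = Φ(0.112) ≈ 0.545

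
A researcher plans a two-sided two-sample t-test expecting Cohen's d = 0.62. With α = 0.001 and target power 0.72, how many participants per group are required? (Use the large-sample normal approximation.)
n = 79 per group

Sample size formula (two-sample t-test, normal approximation):
n = 2 · ((z_{α/2} + z_β) / d)²

z_{α/2} = 3.291 (for α = 0.001, two-sided)
z_β = 0.583 (for power = 0.72)
d = 0.62

n = 2 · ((3.291 + 0.583) / 0.62)²
n = 2 · (6.248)²
n ≈ 78.08
Round up to the next whole number: n = 79 per group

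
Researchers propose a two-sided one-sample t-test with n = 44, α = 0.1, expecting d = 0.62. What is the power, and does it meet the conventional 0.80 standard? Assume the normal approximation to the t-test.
Power ≈ 0.99; the study is adequately powered (power ≥ 0.80)

Power calculation (one-sample t-test, normal approximation):
z_β = d · √n - z_{α/2}
z_β = 0.62 · √44 - 1.645
z_β = 0.62 · 6.633 - 1.645
z_β = 2.468

Power = Φ(z_β) = Φ(2.468) ≈ 0.993

Effect size d = 0.62 is medium by Cohen's convention (0.2/0.5/0.8).

Threshold: power ≥ 0.80 is conventionally adequate.
Power ≈ 0.99 → the study is adequately powered (power ≥ 0.80).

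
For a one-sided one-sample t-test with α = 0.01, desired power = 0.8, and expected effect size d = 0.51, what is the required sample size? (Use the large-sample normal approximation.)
n = 39

Sample size formula (one-sample t-test, normal approximation):
n = ((z_α + z_β) / d)²

z_α = 2.326 (for α = 0.01, one-sided)
z_β = 0.842 (for power = 0.8)
d = 0.51

n = ((2.326 + 0.842) / 0.51)²
n = (6.212)²
n ≈ 38.59
Round up to the next whole number: n = 39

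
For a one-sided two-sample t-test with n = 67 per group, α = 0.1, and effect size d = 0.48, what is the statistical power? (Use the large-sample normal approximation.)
Power ≈ 0.93

Power calculation (two-sample t-test, normal approximation):
z_β = d · √(n/2) - z_α
z_β = 0.48 · √(67/2) - 1.282
z_β = 0.48 · 5.788 - 1.282
z_β = 1.497

Power = Φ(z_β) = Φ(1.497) ≈ 0.933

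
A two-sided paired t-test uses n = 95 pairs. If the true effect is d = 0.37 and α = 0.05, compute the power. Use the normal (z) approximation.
Power ≈ 0.95

Power calculation (paired t-test, normal approximation):
z_β = d · √n - z_{α/2}
z_β = 0.37 · √95 - 1.960
z_β = 0.37 · 9.747 - 1.960
z_β = 1.646

Power = Φ(z_β) = Φ(1.646) ≈ 0.950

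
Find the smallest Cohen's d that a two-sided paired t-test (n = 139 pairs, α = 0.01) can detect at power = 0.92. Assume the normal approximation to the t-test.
d ≈ 0.34

Minimum detectable effect (paired t-test, normal approximation):
d = (z_{α/2} + z_β) / √n
d = (2.576 + 1.405) / √139
d = 3.981 / 11.790
d ≈ 0.34

By Cohen's convention (0.2 small / 0.5 medium / 0.8 large): small effect.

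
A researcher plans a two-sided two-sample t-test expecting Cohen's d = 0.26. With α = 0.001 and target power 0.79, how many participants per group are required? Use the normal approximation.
n = 497 per group

Sample size formula (two-sample t-test, normal approximation):
n = 2 · ((z_{α/2} + z_β) / d)²

z_{α/2} = 3.291 (for α = 0.001, two-sided)
z_β = 0.806 (for power = 0.79)
d = 0.26

n = 2 · ((3.291 + 0.806) / 0.26)²
n = 2 · (15.758)²
n ≈ 496.63
Round up to the next whole number: n = 497 per group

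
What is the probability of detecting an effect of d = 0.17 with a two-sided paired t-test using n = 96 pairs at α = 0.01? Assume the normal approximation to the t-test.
Power ≈ 0.18

Power calculation (paired t-test, normal approximation):
z_β = d · √n - z_{α/2}
z_β = 0.17 · √96 - 2.576
z_β = 0.17 · 9.798 - 2.576
z_β = -0.910

Power = Φ(z_β) = Φ(-0.910) ≈ 0.181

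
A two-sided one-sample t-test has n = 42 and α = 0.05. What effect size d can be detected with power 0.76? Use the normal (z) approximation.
d ≈ 0.41

Minimum detectable effect (one-sample t-test, normal approximation):
d = (z_{α/2} + z_β) / √n
d = (1.960 + 0.706) / √42
d = 2.666 / 6.481
d ≈ 0.41

By Cohen's convention (0.2 small / 0.5 medium / 0.8 large): small effect.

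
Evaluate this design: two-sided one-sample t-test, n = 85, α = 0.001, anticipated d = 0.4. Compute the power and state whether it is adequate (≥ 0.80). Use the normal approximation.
Power ≈ 0.65; the study is underpowered (power < 0.80)

Power calculation (one-sample t-test, normal approximation):
z_β = d · √n - z_{α/2}
z_β = 0.4 · √85 - 3.291
z_β = 0.4 · 9.220 - 3.291
z_β = 0.397

Power = Φ(z_β) = Φ(0.397) ≈ 0.654

Effect size d = 0.4 is small by Cohen's convention (0.2/0.5/0.8).

Threshold: power ≥ 0.80 is conventionally adequate.
Power ≈ 0.65 → the study is underpowered (power < 0.80).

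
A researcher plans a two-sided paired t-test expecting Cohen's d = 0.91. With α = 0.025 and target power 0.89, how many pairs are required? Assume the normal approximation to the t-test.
n = 15 pairs

Sample size formula (paired t-test, normal approximation):
n = ((z_{α/2} + z_β) / d)²

z_{α/2} = 2.241 (for α = 0.025, two-sided)
z_β = 1.227 (for power = 0.89)
d = 0.91

n = ((2.241 + 1.227) / 0.91)²
n = (3.811)²
n ≈ 14.52
Round up to the next whole number: n = 15 pairs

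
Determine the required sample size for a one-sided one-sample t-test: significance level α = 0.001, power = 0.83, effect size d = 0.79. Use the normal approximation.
n = 27

Sample size formula (one-sample t-test, normal approximation):
n = ((z_α + z_β) / d)²

z_α = 3.090 (for α = 0.001, one-sided)
z_β = 0.954 (for power = 0.83)
d = 0.79

n = ((3.090 + 0.954) / 0.79)²
n = (5.119)²
n ≈ 26.20
Round up to the next whole number: n = 27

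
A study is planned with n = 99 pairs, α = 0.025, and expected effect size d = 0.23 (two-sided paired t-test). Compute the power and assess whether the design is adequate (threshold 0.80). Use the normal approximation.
Power ≈ 0.52; the study is underpowered (power < 0.80)

Power calculation (paired t-test, normal approximation):
z_β = d · √n - z_{α/2}
z_β = 0.23 · √99 - 2.241
z_β = 0.23 · 9.950 - 2.241
z_β = 0.047

Power = Φ(z_β) = Φ(0.047) ≈ 0.519

Effect size d = 0.23 is small by Cohen's convention (0.2/0.5/0.8).

Threshold: power ≥ 0.80 is conventionally adequate.
Power ≈ 0.52 → the study is underpowered (power < 0.80).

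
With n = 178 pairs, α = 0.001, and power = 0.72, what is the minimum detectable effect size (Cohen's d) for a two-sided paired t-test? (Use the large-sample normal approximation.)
d ≈ 0.29

Minimum detectable effect (paired t-test, normal approximation):
d = (z_{α/2} + z_β) / √n
d = (3.291 + 0.583) / √178
d = 3.873 / 13.342
d ≈ 0.29

By Cohen's convention (0.2 small / 0.5 medium / 0.8 large): small effect.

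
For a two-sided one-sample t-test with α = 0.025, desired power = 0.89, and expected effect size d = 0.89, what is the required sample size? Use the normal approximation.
n = 16

Sample size formula (one-sample t-test, normal approximation):
n = ((z_{α/2} + z_β) / d)²

z_{α/2} = 2.241 (for α = 0.025, two-sided)
z_β = 1.227 (for power = 0.89)
d = 0.89

n = ((2.241 + 1.227) / 0.89)²
n = (3.897)²
n ≈ 15.19
Round up to the next whole number: n = 16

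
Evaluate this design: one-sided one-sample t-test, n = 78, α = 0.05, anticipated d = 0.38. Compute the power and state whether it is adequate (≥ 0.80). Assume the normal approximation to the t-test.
Power ≈ 0.96; the study is adequately powered (power ≥ 0.80)

Power calculation (one-sample t-test, normal approximation):
z_β = d · √n - z_α
z_β = 0.38 · √78 - 1.645
z_β = 0.38 · 8.832 - 1.645
z_β = 1.711

Power = Φ(z_β) = Φ(1.711) ≈ 0.956

Effect size d = 0.38 is small by Cohen's convention (0.2/0.5/0.8).

Threshold: power ≥ 0.80 is conventionally adequate.
Power ≈ 0.96 → the study is adequately powered (power ≥ 0.80).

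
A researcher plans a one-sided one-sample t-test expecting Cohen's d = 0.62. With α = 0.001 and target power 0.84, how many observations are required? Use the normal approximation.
n = 44

Sample size formula (one-sample t-test, normal approximation):
n = ((z_α + z_β) / d)²

z_α = 3.090 (for α = 0.001, one-sided)
z_β = 0.994 (for power = 0.84)
d = 0.62

n = ((3.090 + 0.994) / 0.62)²
n = (6.587)²
n ≈ 43.39
Round up to the next whole number: n = 44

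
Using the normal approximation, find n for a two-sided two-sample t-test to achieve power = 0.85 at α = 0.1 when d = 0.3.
n = 160 per group

Sample size formula (two-sample t-test, normal approximation):
n = 2 · ((z_{α/2} + z_β) / d)²

z_{α/2} = 1.645 (for α = 0.1, two-sided)
z_β = 1.036 (for power = 0.85)
d = 0.3

n = 2 · ((1.645 + 1.036) / 0.3)²
n = 2 · (8.937)²
n ≈ 159.74
Round up to the next whole number: n = 160 per group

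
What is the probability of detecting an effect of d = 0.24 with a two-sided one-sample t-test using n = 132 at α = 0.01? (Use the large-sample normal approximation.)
Power ≈ 0.57

Power calculation (one-sample t-test, normal approximation):
z_β = d · √n - z_{α/2}
z_β = 0.24 · √132 - 2.576
z_β = 0.24 · 11.489 - 2.576
z_β = 0.182

Power = Φ(z_β) = Φ(0.182) ≈ 0.572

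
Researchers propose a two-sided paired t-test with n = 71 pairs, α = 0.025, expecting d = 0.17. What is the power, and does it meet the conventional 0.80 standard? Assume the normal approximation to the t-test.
Power ≈ 0.21; the study is underpowered (power < 0.80)

Power calculation (paired t-test, normal approximation):
z_β = d · √n - z_{α/2}
z_β = 0.17 · √71 - 2.241
z_β = 0.17 · 8.426 - 2.241
z_β = -0.809

Power = Φ(z_β) = Φ(-0.809) ≈ 0.209

Effect size d = 0.17 is very small by Cohen's convention (0.2/0.5/0.8).

Threshold: power ≥ 0.80 is conventionally adequate.
Power ≈ 0.21 → the study is underpowered (power < 0.80).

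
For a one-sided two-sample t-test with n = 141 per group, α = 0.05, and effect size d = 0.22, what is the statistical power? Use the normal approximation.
Power ≈ 0.58

Power calculation (two-sample t-test, normal approximation):
z_β = d · √(n/2) - z_α
z_β = 0.22 · √(141/2) - 1.645
z_β = 0.22 · 8.396 - 1.645
z_β = 0.202

Power = Φ(z_β) = Φ(0.202) ≈ 0.580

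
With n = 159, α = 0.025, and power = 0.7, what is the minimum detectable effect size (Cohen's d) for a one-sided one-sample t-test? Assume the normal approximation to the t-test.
d ≈ 0.20

Minimum detectable effect (one-sample t-test, normal approximation):
d = (z_α + z_β) / √n
d = (1.960 + 0.524) / √159
d = 2.484 / 12.610
d ≈ 0.20

By Cohen's convention (0.2 small / 0.5 medium / 0.8 large): small effect.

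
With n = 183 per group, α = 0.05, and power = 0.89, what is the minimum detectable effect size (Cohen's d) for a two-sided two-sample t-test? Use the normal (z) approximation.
d ≈ 0.33

Minimum detectable effect (two-sample t-test, normal approximation):
d = (z_{α/2} + z_β) / √(n/2)
d = (1.960 + 1.227) / √(183/2)
d = 3.186 / 9.566
d ≈ 0.33

By Cohen's convention (0.2 small / 0.5 medium / 0.8 large): small effect.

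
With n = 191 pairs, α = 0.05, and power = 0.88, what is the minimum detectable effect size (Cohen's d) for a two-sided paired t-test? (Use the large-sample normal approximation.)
d ≈ 0.23

Minimum detectable effect (paired t-test, normal approximation):
d = (z_{α/2} + z_β) / √n
d = (1.960 + 1.175) / √191
d = 3.135 / 13.820
d ≈ 0.23

By Cohen's convention (0.2 small / 0.5 medium / 0.8 large): small effect.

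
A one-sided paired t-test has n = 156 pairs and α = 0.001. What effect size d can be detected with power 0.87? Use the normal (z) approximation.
d ≈ 0.34

Minimum detectable effect (paired t-test, normal approximation):
d = (z_α + z_β) / √n
d = (3.090 + 1.126) / √156
d = 4.217 / 12.490
d ≈ 0.34

By Cohen's convention (0.2 small / 0.5 medium / 0.8 large): small effect.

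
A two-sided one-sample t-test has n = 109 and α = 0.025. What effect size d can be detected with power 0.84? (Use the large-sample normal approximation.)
d ≈ 0.31

Minimum detectable effect (one-sample t-test, normal approximation):
d = (z_{α/2} + z_β) / √n
d = (2.241 + 0.994) / √109
d = 3.236 / 10.440
d ≈ 0.31

By Cohen's convention (0.2 small / 0.5 medium / 0.8 large): small effect.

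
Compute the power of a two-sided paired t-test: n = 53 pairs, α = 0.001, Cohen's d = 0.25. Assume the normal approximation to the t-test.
Power ≈ 0.07

Power calculation (paired t-test, normal approximation):
z_β = d · √n - z_{α/2}
z_β = 0.25 · √53 - 3.291
z_β = 0.25 · 7.280 - 3.291
z_β = -1.470

Power = Φ(z_β) = Φ(-1.470) ≈ 0.071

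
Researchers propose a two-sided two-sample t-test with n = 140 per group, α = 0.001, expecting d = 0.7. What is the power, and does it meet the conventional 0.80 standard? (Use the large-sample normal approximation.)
Power ≈ 0.99; the study is adequately powered (power ≥ 0.80)

Power calculation (two-sample t-test, normal approximation):
z_β = d · √(n/2) - z_{α/2}
z_β = 0.7 · √(140/2) - 3.291
z_β = 0.7 · 8.367 - 3.291
z_β = 2.566

Power = Φ(z_β) = Φ(2.566) ≈ 0.995

Effect size d = 0.7 is medium by Cohen's convention (0.2/0.5/0.8).

Threshold: power ≥ 0.80 is conventionally adequate.
Power ≈ 0.99 → the study is adequately powered (power ≥ 0.80).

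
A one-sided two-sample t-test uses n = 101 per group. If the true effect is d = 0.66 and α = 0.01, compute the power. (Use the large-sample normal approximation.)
Power ≈ 0.99

Power calculation (two-sample t-test, normal approximation):
z_β = d · √(n/2) - z_α
z_β = 0.66 · √(101/2) - 2.326
z_β = 0.66 · 7.106 - 2.326
z_β = 2.364

Power = Φ(z_β) = Φ(2.364) ≈ 0.991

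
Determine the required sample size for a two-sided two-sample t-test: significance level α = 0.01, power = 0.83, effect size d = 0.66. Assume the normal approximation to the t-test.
n = 58 per group

Sample size formula (two-sample t-test, normal approximation):
n = 2 · ((z_{α/2} + z_β) / d)²

z_{α/2} = 2.576 (for α = 0.01, two-sided)
z_β = 0.954 (for power = 0.83)
d = 0.66

n = 2 · ((2.576 + 0.954) / 0.66)²
n = 2 · (5.348)²
n ≈ 57.20
Round up to the next whole number: n = 58 per group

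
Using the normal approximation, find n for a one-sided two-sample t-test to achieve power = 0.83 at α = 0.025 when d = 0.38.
n = 118 per group

Sample size formula (two-sample t-test, normal approximation):
n = 2 · ((z_α + z_β) / d)²

z_α = 1.960 (for α = 0.025, one-sided)
z_β = 0.954 (for power = 0.83)
d = 0.38

n = 2 · ((1.960 + 0.954) / 0.38)²
n = 2 · (7.668)²
n ≈ 117.60
Round up to the next whole number: n = 118 per group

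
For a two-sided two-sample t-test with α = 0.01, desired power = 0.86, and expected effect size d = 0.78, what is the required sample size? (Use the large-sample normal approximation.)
n = 44 per group

Sample size formula (two-sample t-test, normal approximation):
n = 2 · ((z_{α/2} + z_β) / d)²

z_{α/2} = 2.576 (for α = 0.01, two-sided)
z_β = 1.080 (for power = 0.86)
d = 0.78

n = 2 · ((2.576 + 1.080) / 0.78)²
n = 2 · (4.687)²
n ≈ 43.94
Round up to the next whole number: n = 44 per group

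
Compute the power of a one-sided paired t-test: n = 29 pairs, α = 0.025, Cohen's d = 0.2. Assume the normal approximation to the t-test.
Power ≈ 0.19

Power calculation (paired t-test, normal approximation):
z_β = d · √n - z_α
z_β = 0.2 · √29 - 1.960
z_β = 0.2 · 5.385 - 1.960
z_β = -0.883

Power = Φ(z_β) = Φ(-0.883) ≈ 0.189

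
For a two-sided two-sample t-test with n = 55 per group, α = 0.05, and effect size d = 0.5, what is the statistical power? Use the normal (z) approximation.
Power ≈ 0.75

Power calculation (two-sample t-test, normal approximation):
z_β = d · √(n/2) - z_{α/2}
z_β = 0.5 · √(55/2) - 1.960
z_β = 0.5 · 5.244 - 1.960
z_β = 0.662

Power = Φ(z_β) = Φ(0.662) ≈ 0.746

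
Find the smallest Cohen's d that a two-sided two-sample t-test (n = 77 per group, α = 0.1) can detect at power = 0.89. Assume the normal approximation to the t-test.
d ≈ 0.46

Minimum detectable effect (two-sample t-test, normal approximation):
d = (z_{α/2} + z_β) / √(n/2)
d = (1.645 + 1.227) / √(77/2)
d = 2.871 / 6.205
d ≈ 0.46

By Cohen's convention (0.2 small / 0.5 medium / 0.8 large): small effect.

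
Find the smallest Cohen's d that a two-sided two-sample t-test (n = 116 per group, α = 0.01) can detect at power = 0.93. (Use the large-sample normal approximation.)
d ≈ 0.53

Minimum detectable effect (two-sample t-test, normal approximation):
d = (z_{α/2} + z_β) / √(n/2)
d = (2.576 + 1.476) / √(116/2)
d = 4.052 / 7.616
d ≈ 0.53

By Cohen's convention (0.2 small / 0.5 medium / 0.8 large): medium effect.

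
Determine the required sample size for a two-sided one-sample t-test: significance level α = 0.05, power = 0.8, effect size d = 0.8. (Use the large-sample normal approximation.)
n = 13

Sample size formula (one-sample t-test, normal approximation):
n = ((z_{α/2} + z_β) / d)²

z_{α/2} = 1.960 (for α = 0.05, two-sided)
z_β = 0.842 (for power = 0.8)
d = 0.8

n = ((1.960 + 0.842) / 0.8)²
n = (3.503)²
n ≈ 12.27
Round up to the next whole number: n = 13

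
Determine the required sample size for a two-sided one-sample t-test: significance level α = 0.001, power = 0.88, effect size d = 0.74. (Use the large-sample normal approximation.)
n = 37

Sample size formula (one-sample t-test, normal approximation):
n = ((z_{α/2} + z_β) / d)²

z_{α/2} = 3.291 (for α = 0.001, two-sided)
z_β = 1.175 (for power = 0.88)
d = 0.74

n = ((3.291 + 1.175) / 0.74)²
n = (6.035)²
n ≈ 36.42
Round up to the next whole number: n = 37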